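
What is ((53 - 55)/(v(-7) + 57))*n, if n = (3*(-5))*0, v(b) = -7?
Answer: 0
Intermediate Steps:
n = 0 (n = -15*0 = 0)
((53 - 55)/(v(-7) + 57))*n = ((53 - 55)/(-7 + 57))*0 = -2/50*0 = -2*1/50*0 = -1/25*0 = 0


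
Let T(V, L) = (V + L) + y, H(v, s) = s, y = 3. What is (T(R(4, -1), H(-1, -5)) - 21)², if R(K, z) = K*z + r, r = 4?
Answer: 529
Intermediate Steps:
R(K, z) = 4 + K*z (R(K, z) = K*z + 4 = 4 + K*z)
T(V, L) = 3 + L + V (T(V, L) = (V + L) + 3 = (L + V) + 3 = 3 + L + V)
(T(R(4, -1), H(-1, -5)) - 21)² = ((3 - 5 + (4 + 4*(-1))) - 21)² = ((3 - 5 + (4 - 4)) - 21)² = ((3 - 5 + 0) - 21)² = (-2 - 21)² = (-23)² = 529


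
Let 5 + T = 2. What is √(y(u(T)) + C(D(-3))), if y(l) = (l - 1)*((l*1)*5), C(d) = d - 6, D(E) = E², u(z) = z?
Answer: 3*√7 ≈ 7.9373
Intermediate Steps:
T = -3 (T = -5 + 2 = -3)
C(d) = -6 + d
y(l) = 5*l*(-1 + l) (y(l) = (-1 + l)*(l*5) = (-1 + l)*(5*l) = 5*l*(-1 + l))
√(y(u(T)) + C(D(-3))) = √(5*(-3)*(-1 - 3) + (-6 + (-3)²)) = √(5*(-3)*(-4) + (-6 + 9)) = √(60 + 3) = √63 = 3*√7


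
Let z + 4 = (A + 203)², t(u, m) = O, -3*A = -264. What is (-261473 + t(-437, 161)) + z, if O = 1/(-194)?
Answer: -34298425/194 ≈ -1.7680e+5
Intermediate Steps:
A = 88 (A = -⅓*(-264) = 88)
O = -1/194 ≈ -0.0051546
t(u, m) = -1/194
z = 84677 (z = -4 + (88 + 203)² = -4 + 291² = -4 + 84681 = 84677)
(-261473 + t(-437, 161)) + z = (-261473 - 1/194) + 84677 = -50725763/194 + 84677 = -34298425/194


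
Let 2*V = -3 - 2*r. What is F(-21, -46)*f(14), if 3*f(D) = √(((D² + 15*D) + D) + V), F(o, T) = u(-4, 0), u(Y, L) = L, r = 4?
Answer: 0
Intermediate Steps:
V = -11/2 (V = (-3 - 2*4)/2 = (-3 - 8)/2 = (½)*(-11) = -11/2 ≈ -5.5000)
F(o, T) = 0
f(D) = √(-11/2 + D² + 16*D)/3 (f(D) = √(((D² + 15*D) + D) - 11/2)/3 = √((D² + 16*D) - 11/2)/3 = √(-11/2 + D² + 16*D)/3)
F(-21, -46)*f(14) = 0*(√(-22 + 4*14² + 64*14)/6) = 0*(√(-22 + 4*196 + 896)/6) = 0*(√(-22 + 784 + 896)/6) = 0*(√1658/6) = 0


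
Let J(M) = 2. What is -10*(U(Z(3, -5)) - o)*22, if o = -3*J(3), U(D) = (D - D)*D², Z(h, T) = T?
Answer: -1320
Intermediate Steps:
U(D) = 0 (U(D) = 0*D² = 0)
o = -6 (o = -3*2 = -6)
-10*(U(Z(3, -5)) - o)*22 = -10*(0 - 1*(-6))*22 = -10*(0 + 6)*22 = -10*6*22 = -60*22 = -1320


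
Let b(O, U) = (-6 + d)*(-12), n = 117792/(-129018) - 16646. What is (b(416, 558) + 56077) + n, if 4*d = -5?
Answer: 849735922/21503 ≈ 39517.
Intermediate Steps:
d = -5/4 (d = (¼)*(-5) = -5/4 ≈ -1.2500)
n = -357958570/21503 (n = 117792*(-1/129018) - 16646 = -19632/21503 - 16646 = -357958570/21503 ≈ -16647.)
b(O, U) = 87 (b(O, U) = (-6 - 5/4)*(-12) = -29/4*(-12) = 87)
(b(416, 558) + 56077) + n = (87 + 56077) - 357958570/21503 = 56164 - 357958570/21503 = 849735922/21503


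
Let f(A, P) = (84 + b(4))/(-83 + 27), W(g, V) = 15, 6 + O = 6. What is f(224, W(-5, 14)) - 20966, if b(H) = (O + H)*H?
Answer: -293549/14 ≈ -20968.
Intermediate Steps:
O = 0 (O = -6 + 6 = 0)
b(H) = H**2 (b(H) = (0 + H)*H = H*H = H**2)
f(A, P) = -25/14 (f(A, P) = (84 + 4**2)/(-83 + 27) = (84 + 16)/(-56) = 100*(-1/56) = -25/14)
f(224, W(-5, 14)) - 20966 = -25/14 - 20966 = -293549/14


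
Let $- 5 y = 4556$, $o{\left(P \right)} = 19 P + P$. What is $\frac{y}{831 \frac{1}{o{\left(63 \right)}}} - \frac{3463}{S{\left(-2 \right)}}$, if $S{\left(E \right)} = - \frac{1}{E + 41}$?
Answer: $\frac{37028085}{277} \approx 1.3368 \cdot 10^{5}$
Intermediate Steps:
$o{\left(P \right)} = 20 P$
$y = - \frac{4556}{5}$ ($y = \left(- \frac{1}{5}\right) 4556 = - \frac{4556}{5} \approx -911.2$)
$S{\left(E \right)} = - \frac{1}{41 + E}$
$\frac{y}{831 \frac{1}{o{\left(63 \right)}}} - \frac{3463}{S{\left(-2 \right)}} = - \frac{4556}{5 \frac{831}{20 \cdot 63}} - \frac{3463}{\left(-1\right) \frac{1}{41 - 2}} = - \frac{4556}{5 \cdot \frac{831}{1260}} - \frac{3463}{\left(-1\right) \frac{1}{39}} = - \frac{4556}{5 \cdot 831 \cdot \frac{1}{1260}} - \frac{3463}{\left(-1\right) \frac{1}{39}} = - \frac{4556}{5 \cdot \frac{277}{420}} - \frac{3463}{- \frac{1}{39}} = \left(- \frac{4556}{5}\right) \frac{420}{277} - -135057 = - \frac{382704}{277} + 135057 = \frac{37028085}{277}$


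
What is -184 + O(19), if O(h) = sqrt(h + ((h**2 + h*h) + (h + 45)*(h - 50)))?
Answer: -184 + I*sqrt(1243) ≈ -184.0 + 35.256*I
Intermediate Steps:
O(h) = sqrt(h + 2*h**2 + (-50 + h)*(45 + h)) (O(h) = sqrt(h + ((h**2 + h**2) + (45 + h)*(-50 + h))) = sqrt(h + (2*h**2 + (-50 + h)*(45 + h))) = sqrt(h + 2*h**2 + (-50 + h)*(45 + h)))
-184 + O(19) = -184 + sqrt(-2250 - 4*19 + 3*19**2) = -184 + sqrt(-2250 - 76 + 3*361) = -184 + sqrt(-2250 - 76 + 1083) = -184 + sqrt(-1243) = -184 + I*sqrt(1243)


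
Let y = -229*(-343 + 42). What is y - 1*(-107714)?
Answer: 176643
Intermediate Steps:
y = 68929 (y = -229*(-301) = 68929)
y - 1*(-107714) = 68929 - 1*(-107714) = 68929 + 107714 = 176643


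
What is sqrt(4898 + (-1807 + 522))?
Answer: sqrt(3613) ≈ 60.108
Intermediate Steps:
sqrt(4898 + (-1807 + 522)) = sqrt(4898 - 1285) = sqrt(3613)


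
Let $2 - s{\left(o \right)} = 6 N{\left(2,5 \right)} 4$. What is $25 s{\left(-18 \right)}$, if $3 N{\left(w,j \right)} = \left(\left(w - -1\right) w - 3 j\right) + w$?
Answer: $1450$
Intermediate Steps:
$N{\left(w,j \right)} = - j + \frac{w}{3} + \frac{w \left(1 + w\right)}{3}$ ($N{\left(w,j \right)} = \frac{\left(\left(w - -1\right) w - 3 j\right) + w}{3} = \frac{\left(\left(w + 1\right) w - 3 j\right) + w}{3} = \frac{\left(\left(1 + w\right) w - 3 j\right) + w}{3} = \frac{\left(w \left(1 + w\right) - 3 j\right) + w}{3} = \frac{\left(- 3 j + w \left(1 + w\right)\right) + w}{3} = \frac{w - 3 j + w \left(1 + w\right)}{3} = - j + \frac{w}{3} + \frac{w \left(1 + w\right)}{3}$)
$s{\left(o \right)} = 58$ ($s{\left(o \right)} = 2 - 6 \left(\left(-1\right) 5 + \frac{2^{2}}{3} + \frac{2}{3} \cdot 2\right) 4 = 2 - 6 \left(-5 + \frac{1}{3} \cdot 4 + \frac{4}{3}\right) 4 = 2 - 6 \left(-5 + \frac{4}{3} + \frac{4}{3}\right) 4 = 2 - 6 \left(- \frac{7}{3}\right) 4 = 2 - \left(-14\right) 4 = 2 - -56 = 2 + 56 = 58$)
$25 s{\left(-18 \right)} = 25 \cdot 58 = 1450$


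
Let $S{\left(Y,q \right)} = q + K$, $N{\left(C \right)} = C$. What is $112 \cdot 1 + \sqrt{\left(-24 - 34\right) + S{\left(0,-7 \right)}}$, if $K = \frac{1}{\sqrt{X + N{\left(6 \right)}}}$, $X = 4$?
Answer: $112 + \frac{\sqrt{-6500 + 10 \sqrt{10}}}{10} \approx 112.0 + 8.0426 i$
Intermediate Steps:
$K = \frac{\sqrt{10}}{10}$ ($K = \frac{1}{\sqrt{4 + 6}} = \frac{1}{\sqrt{10}} = \frac{\sqrt{10}}{10} \approx 0.31623$)
$S{\left(Y,q \right)} = q + \frac{\sqrt{10}}{10}$
$112 \cdot 1 + \sqrt{\left(-24 - 34\right) + S{\left(0,-7 \right)}} = 112 \cdot 1 + \sqrt{\left(-24 - 34\right) - \left(7 - \frac{\sqrt{10}}{10}\right)} = 112 + \sqrt{\left(-24 - 34\right) - \left(7 - \frac{\sqrt{10}}{10}\right)} = 112 + \sqrt{-58 - \left(7 - \frac{\sqrt{10}}{10}\right)} = 112 + \sqrt{-65 + \frac{\sqrt{10}}{10}}$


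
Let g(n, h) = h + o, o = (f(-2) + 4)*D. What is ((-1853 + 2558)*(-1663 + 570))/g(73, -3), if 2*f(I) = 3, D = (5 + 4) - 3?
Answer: -51371/2 ≈ -25686.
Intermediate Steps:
D = 6 (D = 9 - 3 = 6)
f(I) = 3/2 (f(I) = (½)*3 = 3/2)
o = 33 (o = (3/2 + 4)*6 = (11/2)*6 = 33)
g(n, h) = 33 + h (g(n, h) = h + 33 = 33 + h)
((-1853 + 2558)*(-1663 + 570))/g(73, -3) = ((-1853 + 2558)*(-1663 + 570))/(33 - 3) = (705*(-1093))/30 = -770565*1/30 = -51371/2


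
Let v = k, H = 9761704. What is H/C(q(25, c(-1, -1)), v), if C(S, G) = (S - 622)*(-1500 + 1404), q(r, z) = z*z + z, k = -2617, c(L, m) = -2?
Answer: 1220213/7440 ≈ 164.01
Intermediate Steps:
v = -2617
q(r, z) = z + z² (q(r, z) = z² + z = z + z²)
C(S, G) = 59712 - 96*S (C(S, G) = (-622 + S)*(-96) = 59712 - 96*S)
H/C(q(25, c(-1, -1)), v) = 9761704/(59712 - (-192)*(1 - 2)) = 9761704/(59712 - (-192)*(-1)) = 9761704/(59712 - 96*2) = 9761704/(59712 - 192) = 9761704/59520 = 9761704*(1/59520) = 1220213/7440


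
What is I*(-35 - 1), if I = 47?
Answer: -1692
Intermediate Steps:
I*(-35 - 1) = 47*(-35 - 1) = 47*(-36) = -1692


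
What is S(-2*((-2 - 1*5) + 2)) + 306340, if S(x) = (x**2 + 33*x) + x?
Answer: 306780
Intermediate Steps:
S(x) = x**2 + 34*x
S(-2*((-2 - 1*5) + 2)) + 306340 = (-2*((-2 - 1*5) + 2))*(34 - 2*((-2 - 1*5) + 2)) + 306340 = (-2*((-2 - 5) + 2))*(34 - 2*((-2 - 5) + 2)) + 306340 = (-2*(-7 + 2))*(34 - 2*(-7 + 2)) + 306340 = (-2*(-5))*(34 - 2*(-5)) + 306340 = 10*(34 + 10) + 306340 = 10*44 + 306340 = 440 + 306340 = 306780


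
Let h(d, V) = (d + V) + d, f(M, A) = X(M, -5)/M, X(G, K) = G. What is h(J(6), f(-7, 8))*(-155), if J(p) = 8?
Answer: -2635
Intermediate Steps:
f(M, A) = 1 (f(M, A) = M/M = 1)
h(d, V) = V + 2*d (h(d, V) = (V + d) + d = V + 2*d)
h(J(6), f(-7, 8))*(-155) = (1 + 2*8)*(-155) = (1 + 16)*(-155) = 17*(-155) = -2635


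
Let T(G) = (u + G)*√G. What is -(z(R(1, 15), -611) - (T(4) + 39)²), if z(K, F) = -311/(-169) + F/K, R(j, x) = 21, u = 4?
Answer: 10832453/3549 ≈ 3052.3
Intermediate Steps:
z(K, F) = 311/169 + F/K (z(K, F) = -311*(-1/169) + F/K = 311/169 + F/K)
T(G) = √G*(4 + G) (T(G) = (4 + G)*√G = √G*(4 + G))
-(z(R(1, 15), -611) - (T(4) + 39)²) = -((311/169 - 611/21) - (√4*(4 + 4) + 39)²) = -((311/169 - 611*1/21) - (2*8 + 39)²) = -((311/169 - 611/21) - (16 + 39)²) = -(-96728/3549 - 1*55²) = -(-96728/3549 - 1*3025) = -(-96728/3549 - 3025) = -1*(-10832453/3549) = 10832453/3549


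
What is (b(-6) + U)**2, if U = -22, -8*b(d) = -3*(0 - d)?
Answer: 6241/16 ≈ 390.06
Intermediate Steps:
b(d) = -3*d/8 (b(d) = -(-3)*(0 - d)/8 = -(-3)*(-d)/8 = -3*d/8)
(b(-6) + U)**2 = (-3/8*(-6) - 22)**2 = (9/4 - 22)**2 = (-79/4)**2 = 6241/16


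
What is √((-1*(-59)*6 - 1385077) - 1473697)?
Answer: 2*I*√714605 ≈ 1690.7*I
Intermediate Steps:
√((-1*(-59)*6 - 1385077) - 1473697) = √((59*6 - 1385077) - 1473697) = √((354 - 1385077) - 1473697) = √(-1384723 - 1473697) = √(-2858420) = 2*I*√714605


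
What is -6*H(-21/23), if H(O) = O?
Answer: 126/23 ≈ 5.4783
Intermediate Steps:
-6*H(-21/23) = -(-126)/23 = -6*(-21/23) = 126/23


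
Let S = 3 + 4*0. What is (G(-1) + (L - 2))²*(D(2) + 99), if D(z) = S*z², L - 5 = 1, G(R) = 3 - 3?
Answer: 1776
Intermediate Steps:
G(R) = 0
L = 6 (L = 5 + 1 = 6)
S = 3 (S = 3 + 0 = 3)
D(z) = 3*z²
(G(-1) + (L - 2))²*(D(2) + 99) = (0 + (6 - 2))²*(3*2² + 99) = (0 + 4)²*(3*4 + 99) = 4²*(12 + 99) = 16*111 = 1776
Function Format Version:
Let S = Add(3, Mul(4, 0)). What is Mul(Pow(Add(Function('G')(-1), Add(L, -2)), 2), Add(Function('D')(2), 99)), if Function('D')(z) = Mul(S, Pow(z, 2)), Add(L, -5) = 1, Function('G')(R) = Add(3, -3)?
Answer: 1776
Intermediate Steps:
Function('G')(R) = 0
L = 6 (L = Add(5, 1) = 6)
S = 3 (S = Add(3, 0) = 3)
Function('D')(z) = Mul(3, Pow(z, 2))
Mul(Pow(Add(Function('G')(-1), Add(L, -2)), 2), Add(Function('D')(2), 99)) = Mul(Pow(Add(0, Add(6, -2)), 2), Add(Mul(3, Pow(2, 2)), 99)) = Mul(Pow(Add(0, 4), 2), Add(Mul(3, 4), 99)) = Mul(Pow(4, 2), Add(12, 99)) = Mul(16, 111) = 1776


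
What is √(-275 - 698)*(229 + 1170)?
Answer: 1399*I*√973 ≈ 43639.0*I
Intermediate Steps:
√(-275 - 698)*(229 + 1170) = √(-973)*1399 = (I*√973)*1399 = 1399*I*√973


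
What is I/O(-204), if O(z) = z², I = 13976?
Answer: 1747/5202 ≈ 0.33583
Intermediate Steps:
I/O(-204) = 13976/((-204)²) = 13976/41616 = 13976*(1/41616) = 1747/5202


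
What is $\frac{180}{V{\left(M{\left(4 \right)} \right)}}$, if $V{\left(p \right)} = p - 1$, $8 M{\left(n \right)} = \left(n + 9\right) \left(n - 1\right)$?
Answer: $\frac{1440}{31} \approx 46.452$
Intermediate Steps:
$M{\left(n \right)} = \frac{\left(-1 + n\right) \left(9 + n\right)}{8}$ ($M{\left(n \right)} = \frac{\left(n + 9\right) \left(n - 1\right)}{8} = \frac{\left(9 + n\right) \left(-1 + n\right)}{8} = \frac{\left(-1 + n\right) \left(9 + n\right)}{8}$)
$V{\left(p \right)} = -1 + p$ ($V{\left(p \right)} = p - 1 = -1 + p$)
$\frac{180}{V{\left(M{\left(4 \right)} \right)}} = \frac{180}{-1 + \left(- \frac{9}{8} + 4 + \frac{4^{2}}{8}\right)} = \frac{180}{-1 + \left(- \frac{9}{8} + 4 + \frac{1}{8} \cdot 16\right)} = \frac{180}{-1 + \left(- \frac{9}{8} + 4 + 2\right)} = \frac{180}{-1 + \frac{39}{8}} = \frac{180}{\frac{31}{8}} = 180 \cdot \frac{8}{31} = \frac{1440}{31}$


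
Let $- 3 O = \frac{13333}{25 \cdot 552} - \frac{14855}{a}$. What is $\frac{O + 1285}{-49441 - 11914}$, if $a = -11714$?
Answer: $- \frac{311405952119}{14877348129000} \approx -0.020932$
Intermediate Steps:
$O = - \frac{180590881}{242479800}$ ($O = - \frac{\frac{13333}{25 \cdot 552} - \frac{14855}{-11714}}{3} = - \frac{\frac{13333}{13800} - - \frac{14855}{11714}}{3} = - \frac{13333 \cdot \frac{1}{13800} + \frac{14855}{11714}}{3} = - \frac{\frac{13333}{13800} + \frac{14855}{11714}}{3} = \left(- \frac{1}{3}\right) \frac{180590881}{80826600} = - \frac{180590881}{242479800} \approx -0.74477$)
$\frac{O + 1285}{-49441 - 11914} = \frac{- \frac{180590881}{242479800} + 1285}{-49441 - 11914} = \frac{311405952119}{242479800 \left(-61355\right)} = \frac{311405952119}{242479800} \left(- \frac{1}{61355}\right) = - \frac{311405952119}{14877348129000}$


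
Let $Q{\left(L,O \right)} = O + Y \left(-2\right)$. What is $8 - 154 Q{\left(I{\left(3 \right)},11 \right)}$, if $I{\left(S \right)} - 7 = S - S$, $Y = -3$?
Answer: $-2610$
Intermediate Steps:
$I{\left(S \right)} = 7$ ($I{\left(S \right)} = 7 + \left(S - S\right) = 7 + 0 = 7$)
$Q{\left(L,O \right)} = 6 + O$ ($Q{\left(L,O \right)} = O - -6 = O + 6 = 6 + O$)
$8 - 154 Q{\left(I{\left(3 \right)},11 \right)} = 8 - 154 \left(6 + 11\right) = 8 - 2618 = -2610$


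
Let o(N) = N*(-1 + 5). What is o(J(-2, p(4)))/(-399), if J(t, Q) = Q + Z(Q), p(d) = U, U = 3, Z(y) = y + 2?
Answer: -32/399 ≈ -0.080201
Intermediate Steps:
Z(y) = 2 + y
p(d) = 3
J(t, Q) = 2 + 2*Q (J(t, Q) = Q + (2 + Q) = 2 + 2*Q)
o(N) = 4*N (o(N) = N*4 = 4*N)
o(J(-2, p(4)))/(-399) = (4*(2 + 2*3))/(-399) = (4*(2 + 6))*(-1/399) = (4*8)*(-1/399) = 32*(-1/399) = -32/399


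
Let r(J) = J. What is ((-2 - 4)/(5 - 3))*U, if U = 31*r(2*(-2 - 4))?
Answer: 1116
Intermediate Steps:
U = -372 (U = 31*(2*(-2 - 4)) = 31*(2*(-6)) = 31*(-12) = -372)
((-2 - 4)/(5 - 3))*U = ((-2 - 4)/(5 - 3))*(-372) = -6/2*(-372) = -6*½*(-372) = -3*(-372) = 1116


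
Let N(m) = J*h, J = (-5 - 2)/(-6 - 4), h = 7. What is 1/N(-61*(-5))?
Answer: 10/49 ≈ 0.20408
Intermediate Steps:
J = 7/10 (J = -7/(-10) = -7*(-⅒) = 7/10 ≈ 0.70000)
N(m) = 49/10 (N(m) = (7/10)*7 = 49/10)
1/N(-61*(-5)) = 1/(49/10) = 10/49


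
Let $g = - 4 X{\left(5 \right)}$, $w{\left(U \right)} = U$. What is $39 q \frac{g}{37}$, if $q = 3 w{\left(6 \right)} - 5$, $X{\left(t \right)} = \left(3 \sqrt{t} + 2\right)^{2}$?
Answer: $- \frac{99372}{37} - \frac{24336 \sqrt{5}}{37} \approx -4156.5$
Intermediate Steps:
$X{\left(t \right)} = \left(2 + 3 \sqrt{t}\right)^{2}$
$g = - 4 \left(2 + 3 \sqrt{5}\right)^{2} \approx -303.33$
$q = 13$ ($q = 3 \cdot 6 - 5 = 18 - 5 = 13$)
$39 q \frac{g}{37} = 39 \cdot 13 \frac{-196 - 48 \sqrt{5}}{37} = 507 \left(-196 - 48 \sqrt{5}\right) \frac{1}{37} = 507 \left(- \frac{196}{37} - \frac{48 \sqrt{5}}{37}\right) = - \frac{99372}{37} - \frac{24336 \sqrt{5}}{37}$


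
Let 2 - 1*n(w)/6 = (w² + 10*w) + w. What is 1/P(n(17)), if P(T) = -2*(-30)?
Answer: 1/60 ≈ 0.016667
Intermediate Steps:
n(w) = 12 - 66*w - 6*w² (n(w) = 12 - 6*((w² + 10*w) + w) = 12 - 6*(w² + 11*w) = 12 + (-66*w - 6*w²) = 12 - 66*w - 6*w²)
P(T) = 60
1/P(n(17)) = 1/60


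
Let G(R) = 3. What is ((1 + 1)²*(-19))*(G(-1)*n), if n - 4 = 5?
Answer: -2052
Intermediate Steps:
n = 9 (n = 4 + 5 = 9)
((1 + 1)²*(-19))*(G(-1)*n) = ((1 + 1)²*(-19))*(3*9) = (2²*(-19))*27 = (4*(-19))*27 = -76*27 = -2052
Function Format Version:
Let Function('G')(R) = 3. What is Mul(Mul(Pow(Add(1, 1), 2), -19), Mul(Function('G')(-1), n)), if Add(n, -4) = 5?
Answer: -2052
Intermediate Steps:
n = 9 (n = Add(4, 5) = 9)
Mul(Mul(Pow(Add(1, 1), 2), -19), Mul(Function('G')(-1), n)) = Mul(Mul(Pow(Add(1, 1), 2), -19), Mul(3, 9)) = Mul(Mul(Pow(2, 2), -19), 27) = Mul(Mul(4, -19), 27) = Mul(-76, 27) = -2052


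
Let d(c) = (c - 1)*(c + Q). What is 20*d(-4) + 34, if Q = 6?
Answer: -166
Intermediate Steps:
d(c) = (-1 + c)*(6 + c) (d(c) = (c - 1)*(c + 6) = (-1 + c)*(6 + c))
20*d(-4) + 34 = 20*(-6 + (-4)**2 + 5*(-4)) + 34 = 20*(-6 + 16 - 20) + 34 = 20*(-10) + 34 = -200 + 34 = -166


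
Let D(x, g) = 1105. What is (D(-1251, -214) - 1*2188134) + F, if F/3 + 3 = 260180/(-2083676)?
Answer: -1139269843057/520919 ≈ -2.1870e+6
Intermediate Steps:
F = -4883406/520919 (F = -9 + 3*(260180/(-2083676)) = -9 + 3*(260180*(-1/2083676)) = -9 + 3*(-65045/520919) = -9 - 195135/520919 = -4883406/520919 ≈ -9.3746)
(D(-1251, -214) - 1*2188134) + F = (1105 - 1*2188134) - 4883406/520919 = (1105 - 2188134) - 4883406/520919 = -2187029 - 4883406/520919 = -1139269843057/520919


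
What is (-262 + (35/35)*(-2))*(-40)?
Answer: 10560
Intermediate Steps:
(-262 + (35/35)*(-2))*(-40) = (-262 + (35*(1/35))*(-2))*(-40) = (-262 + 1*(-2))*(-40) = (-262 - 2)*(-40) = -264*(-40) = 10560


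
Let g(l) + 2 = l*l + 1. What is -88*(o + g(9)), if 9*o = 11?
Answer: -64328/9 ≈ -7147.6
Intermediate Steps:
g(l) = -1 + l**2 (g(l) = -2 + (l*l + 1) = -2 + (l**2 + 1) = -2 + (1 + l**2) = -1 + l**2)
o = 11/9 (o = (1/9)*11 = 11/9 ≈ 1.2222)
-88*(o + g(9)) = -88*(11/9 + (-1 + 9**2)) = -88*(11/9 + (-1 + 81)) = -88*(11/9 + 80) = -88*731/9 = -64328/9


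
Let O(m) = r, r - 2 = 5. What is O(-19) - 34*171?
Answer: -5807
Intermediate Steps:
r = 7 (r = 2 + 5 = 7)
O(m) = 7
O(-19) - 34*171 = 7 - 34*171 = 7 - 5814 = -5807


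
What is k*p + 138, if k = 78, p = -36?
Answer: -2670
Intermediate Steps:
k*p + 138 = 78*(-36) + 138 = -2808 + 138 = -2670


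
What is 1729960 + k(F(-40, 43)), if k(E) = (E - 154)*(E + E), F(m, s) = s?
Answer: 1720414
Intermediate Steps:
k(E) = 2*E*(-154 + E) (k(E) = (-154 + E)*(2*E) = 2*E*(-154 + E))
1729960 + k(F(-40, 43)) = 1729960 + 2*43*(-154 + 43) = 1729960 + 2*43*(-111) = 1729960 - 9546 = 1720414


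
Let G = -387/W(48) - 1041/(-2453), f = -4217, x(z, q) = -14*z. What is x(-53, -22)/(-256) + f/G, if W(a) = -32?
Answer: -42734810029/125775744 ≈ -339.77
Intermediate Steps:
G = 982623/78496 (G = -387/(-32) - 1041/(-2453) = -387*(-1/32) - 1041*(-1/2453) = 387/32 + 1041/2453 = 982623/78496 ≈ 12.518)
x(-53, -22)/(-256) + f/G = -14*(-53)/(-256) - 4217/982623/78496 = 742*(-1/256) - 4217*78496/982623 = -371/128 - 331017632/982623 = -42734810029/125775744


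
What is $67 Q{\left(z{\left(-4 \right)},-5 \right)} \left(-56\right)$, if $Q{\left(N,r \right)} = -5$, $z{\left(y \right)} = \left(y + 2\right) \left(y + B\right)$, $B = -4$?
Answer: $18760$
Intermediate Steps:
$z{\left(y \right)} = \left(-4 + y\right) \left(2 + y\right)$ ($z{\left(y \right)} = \left(y + 2\right) \left(y - 4\right) = \left(2 + y\right) \left(-4 + y\right) = \left(-4 + y\right) \left(2 + y\right)$)
$67 Q{\left(z{\left(-4 \right)},-5 \right)} \left(-56\right) = 67 \left(-5\right) \left(-56\right) = \left(-335\right) \left(-56\right) = 18760$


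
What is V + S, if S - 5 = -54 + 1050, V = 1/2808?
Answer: 2810809/2808 ≈ 1001.0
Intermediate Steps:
V = 1/2808 ≈ 0.00035613
S = 1001 (S = 5 + (-54 + 1050) = 5 + 996 = 1001)
V + S = 1/2808 + 1001 = 2810809/2808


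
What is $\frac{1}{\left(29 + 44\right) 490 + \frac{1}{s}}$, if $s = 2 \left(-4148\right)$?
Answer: $\frac{8296}{296747919} \approx 2.7956 \cdot 10^{-5}$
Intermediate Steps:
$s = -8296$
$\frac{1}{\left(29 + 44\right) 490 + \frac{1}{s}} = \frac{1}{\left(29 + 44\right) 490 + \frac{1}{-8296}} = \frac{1}{73 \cdot 490 - \frac{1}{8296}} = \frac{1}{35770 - \frac{1}{8296}} = \frac{1}{\frac{296747919}{8296}} = \frac{8296}{296747919}$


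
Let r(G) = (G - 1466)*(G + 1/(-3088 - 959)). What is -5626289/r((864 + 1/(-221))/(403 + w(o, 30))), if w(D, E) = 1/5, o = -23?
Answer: 1506605640268304249856/839879757716106403 ≈ 1793.8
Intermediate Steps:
w(D, E) = ⅕
r(G) = (-1466 + G)*(-1/4047 + G) (r(G) = (-1466 + G)*(G + 1/(-4047)) = (-1466 + G)*(G - 1/4047) = (-1466 + G)*(-1/4047 + G))
-5626289/r((864 + 1/(-221))/(403 + w(o, 30))) = -5626289/(1466/4047 + ((864 + 1/(-221))/(403 + ⅕))² - 5932903*(864 + 1/(-221))/(4047*(403 + ⅕))) = -5626289/(1466/4047 + ((864 - 1/221)/(2016/5))² - 5932903*(864 - 1/221)/(4047*2016/5)) = -5626289/(1466/4047 + ((190943/221)*(5/2016))² - 1132846297529*5/(894387*2016)) = -5626289/(1466/4047 + (954715/445536)² - 5932903/4047*954715/445536) = -5626289/(1466/4047 + 911480731225/198502327296 - 5664231487645/1803084192) = -5626289/(-839879757716106403/267779639522304) = -5626289*(-267779639522304/839879757716106403) = 1506605640268304249856/839879757716106403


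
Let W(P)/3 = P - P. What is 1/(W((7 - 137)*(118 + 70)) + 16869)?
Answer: 1/16869 ≈ 5.9280e-5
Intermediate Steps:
W(P) = 0 (W(P) = 3*(P - P) = 3*0 = 0)
1/(W((7 - 137)*(118 + 70)) + 16869) = 1/(0 + 16869) = 1/16869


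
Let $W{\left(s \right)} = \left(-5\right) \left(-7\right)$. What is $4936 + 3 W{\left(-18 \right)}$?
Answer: $5041$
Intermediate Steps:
$W{\left(s \right)} = 35$
$4936 + 3 W{\left(-18 \right)} = 4936 + 3 \cdot 35 = 4936 + 105 = 5041$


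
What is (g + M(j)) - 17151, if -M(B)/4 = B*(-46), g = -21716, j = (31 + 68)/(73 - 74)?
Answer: -57083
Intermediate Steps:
j = -99 (j = 99/(-1) = 99*(-1) = -99)
M(B) = 184*B (M(B) = -4*B*(-46) = -(-184)*B = 184*B)
(g + M(j)) - 17151 = (-21716 + 184*(-99)) - 17151 = (-21716 - 18216) - 17151 = -39932 - 17151 = -57083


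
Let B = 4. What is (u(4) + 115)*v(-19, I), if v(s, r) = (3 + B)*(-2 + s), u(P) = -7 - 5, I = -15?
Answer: -15141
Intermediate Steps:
u(P) = -12
v(s, r) = -14 + 7*s (v(s, r) = (3 + 4)*(-2 + s) = 7*(-2 + s) = -14 + 7*s)
(u(4) + 115)*v(-19, I) = (-12 + 115)*(-14 + 7*(-19)) = 103*(-14 - 133) = 103*(-147) = -15141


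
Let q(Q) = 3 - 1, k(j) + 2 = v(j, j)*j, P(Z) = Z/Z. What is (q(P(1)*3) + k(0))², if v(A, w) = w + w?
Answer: 0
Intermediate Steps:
v(A, w) = 2*w
P(Z) = 1
k(j) = -2 + 2*j² (k(j) = -2 + (2*j)*j = -2 + 2*j²)
q(Q) = 2
(q(P(1)*3) + k(0))² = (2 + (-2 + 2*0²))² = (2 + (-2 + 2*0))² = (2 + (-2 + 0))² = (2 - 2)² = 0² = 0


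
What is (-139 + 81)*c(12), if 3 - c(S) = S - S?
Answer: -174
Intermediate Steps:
c(S) = 3 (c(S) = 3 - (S - S) = 3 - 1*0 = 3 + 0 = 3)
(-139 + 81)*c(12) = (-139 + 81)*3 = -58*3 = -174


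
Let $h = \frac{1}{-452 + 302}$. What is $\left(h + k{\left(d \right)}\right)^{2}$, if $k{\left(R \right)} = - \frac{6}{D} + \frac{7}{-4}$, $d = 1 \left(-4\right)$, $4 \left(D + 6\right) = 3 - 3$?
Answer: $\frac{51529}{90000} \approx 0.57254$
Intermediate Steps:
$h = - \frac{1}{150}$ ($h = \frac{1}{-150} = - \frac{1}{150} \approx -0.0066667$)
$D = -6$ ($D = -6 + \frac{3 - 3}{4} = -6 + \frac{1}{4} \cdot 0 = -6 + 0 = -6$)
$d = -4$
$k{\left(R \right)} = - \frac{3}{4}$ ($k{\left(R \right)} = - \frac{6}{-6} + \frac{7}{-4} = \left(-6\right) \left(- \frac{1}{6}\right) + 7 \left(- \frac{1}{4}\right) = 1 - \frac{7}{4} = - \frac{3}{4}$)
$\left(h + k{\left(d \right)}\right)^{2} = \left(- \frac{1}{150} - \frac{3}{4}\right)^{2} = \left(- \frac{227}{300}\right)^{2} = \frac{51529}{90000}$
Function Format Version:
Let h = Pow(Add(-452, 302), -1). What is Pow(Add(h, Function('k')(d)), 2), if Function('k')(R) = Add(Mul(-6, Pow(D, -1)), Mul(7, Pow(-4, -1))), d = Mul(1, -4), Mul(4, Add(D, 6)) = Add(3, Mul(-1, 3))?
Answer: Rational(51529, 90000) ≈ 0.57254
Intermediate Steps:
h = Rational(-1, 150) (h = Pow(-150, -1) = Rational(-1, 150) ≈ -0.0066667)
D = -6 (D = Add(-6, Mul(Rational(1, 4), Add(3, Mul(-1, 3)))) = Add(-6, Mul(Rational(1, 4), Add(3, -3))) = Add(-6, Mul(Rational(1, 4), 0)) = Add(-6, 0) = -6)
d = -4
Function('k')(R) = Rational(-3, 4) (Function('k')(R) = Add(Mul(-6, Pow(-6, -1)), Mul(7, Pow(-4, -1))) = Add(Mul(-6, Rational(-1, 6)), Mul(7, Rational(-1, 4))) = Add(1, Rational(-7, 4)) = Rational(-3, 4))
Pow(Add(h, Function('k')(d)), 2) = Pow(Add(Rational(-1, 150), Rational(-3, 4)), 2) = Pow(Rational(-227, 300), 2) = Rational(51529, 90000)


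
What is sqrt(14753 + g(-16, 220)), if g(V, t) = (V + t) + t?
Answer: sqrt(15177) ≈ 123.19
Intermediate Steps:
g(V, t) = V + 2*t
sqrt(14753 + g(-16, 220)) = sqrt(14753 + (-16 + 2*220)) = sqrt(14753 + (-16 + 440)) = sqrt(14753 + 424) = sqrt(15177)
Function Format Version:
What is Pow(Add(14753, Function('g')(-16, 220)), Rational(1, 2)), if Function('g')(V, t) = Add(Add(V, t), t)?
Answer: Pow(15177, Rational(1, 2)) ≈ 123.19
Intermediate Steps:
Function('g')(V, t) = Add(V, Mul(2, t))
Pow(Add(14753, Function('g')(-16, 220)), Rational(1, 2)) = Pow(Add(14753, Add(-16, Mul(2, 220))), Rational(1, 2)) = Pow(Add(14753, Add(-16, 440)), Rational(1, 2)) = Pow(Add(14753, 424), Rational(1, 2)) = Pow(15177, Rational(1, 2))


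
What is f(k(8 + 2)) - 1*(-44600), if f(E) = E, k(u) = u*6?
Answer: 44660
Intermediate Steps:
k(u) = 6*u
f(k(8 + 2)) - 1*(-44600) = 6*(8 + 2) - 1*(-44600) = 6*10 + 44600 = 60 + 44600 = 44660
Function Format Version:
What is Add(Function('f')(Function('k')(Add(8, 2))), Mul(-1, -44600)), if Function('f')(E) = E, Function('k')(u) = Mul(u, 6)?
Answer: 44660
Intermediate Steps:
Function('k')(u) = Mul(6, u)
Add(Function('f')(Function('k')(Add(8, 2))), Mul(-1, -44600)) = Add(Mul(6, Add(8, 2)), Mul(-1, -44600)) = Add(Mul(6, 10), 44600) = Add(60, 44600) = 44660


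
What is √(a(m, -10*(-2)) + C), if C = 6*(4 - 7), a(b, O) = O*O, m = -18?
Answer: √382 ≈ 19.545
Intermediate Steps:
a(b, O) = O²
C = -18 (C = 6*(-3) = -18)
√(a(m, -10*(-2)) + C) = √((-10*(-2))² - 18) = √(20² - 18) = √(400 - 18) = √382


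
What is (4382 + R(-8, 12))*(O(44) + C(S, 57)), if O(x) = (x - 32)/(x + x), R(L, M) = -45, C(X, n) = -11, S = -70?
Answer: -1036543/22 ≈ -47116.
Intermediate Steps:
O(x) = (-32 + x)/(2*x) (O(x) = (-32 + x)/((2*x)) = (-32 + x)*(1/(2*x)) = (-32 + x)/(2*x))
(4382 + R(-8, 12))*(O(44) + C(S, 57)) = (4382 - 45)*((1/2)*(-32 + 44)/44 - 11) = 4337*((1/2)*(1/44)*12 - 11) = 4337*(3/22 - 11) = 4337*(-239/22) = -1036543/22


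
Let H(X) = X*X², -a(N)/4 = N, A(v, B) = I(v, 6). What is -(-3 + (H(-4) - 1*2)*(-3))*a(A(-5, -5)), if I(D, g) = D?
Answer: -3900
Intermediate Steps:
A(v, B) = v
a(N) = -4*N
H(X) = X³
-(-3 + (H(-4) - 1*2)*(-3))*a(A(-5, -5)) = -(-3 + ((-4)³ - 1*2)*(-3))*(-4*(-5)) = -(-3 + (-64 - 2)*(-3))*20 = -(-3 - 66*(-3))*20 = -(-3 + 198)*20 = -195*20 = -1*3900 = -3900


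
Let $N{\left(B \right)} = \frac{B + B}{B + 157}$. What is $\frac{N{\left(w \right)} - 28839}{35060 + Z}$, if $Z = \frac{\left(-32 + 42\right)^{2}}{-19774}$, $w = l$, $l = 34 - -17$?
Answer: $- \frac{5930627967}{7210073936} \approx -0.82255$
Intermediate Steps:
$l = 51$ ($l = 34 + 17 = 51$)
$w = 51$
$Z = - \frac{50}{9887}$ ($Z = 10^{2} \left(- \frac{1}{19774}\right) = 100 \left(- \frac{1}{19774}\right) = - \frac{50}{9887} \approx -0.0050571$)
$N{\left(B \right)} = \frac{2 B}{157 + B}$
$\frac{N{\left(w \right)} - 28839}{35060 + Z} = \frac{2 \cdot 51 \frac{1}{157 + 51} - 28839}{35060 - \frac{50}{9887}} = \frac{2 \cdot 51 \cdot \frac{1}{208} - 28839}{\frac{346638170}{9887}} = \left(2 \cdot 51 \cdot \frac{1}{208} - 28839\right) \frac{9887}{346638170} = \left(\frac{51}{104} - 28839\right) \frac{9887}{346638170} = \left(- \frac{2999205}{104}\right) \frac{9887}{346638170} = - \frac{5930627967}{7210073936}$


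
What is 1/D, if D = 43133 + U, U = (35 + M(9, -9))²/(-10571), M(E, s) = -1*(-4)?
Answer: 10571/455957422 ≈ 2.3184e-5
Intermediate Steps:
M(E, s) = 4
U = -1521/10571 (U = (35 + 4)²/(-10571) = 39²*(-1/10571) = 1521*(-1/10571) = -1521/10571 ≈ -0.14388)
D = 455957422/10571 (D = 43133 - 1521/10571 = 455957422/10571 ≈ 43133.)
1/D = 1/(455957422/10571) = 10571/455957422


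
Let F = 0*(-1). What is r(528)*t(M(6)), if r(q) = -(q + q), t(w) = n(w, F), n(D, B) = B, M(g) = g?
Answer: 0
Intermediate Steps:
F = 0
t(w) = 0
r(q) = -2*q
r(528)*t(M(6)) = -2*528*0 = -1056*0 = 0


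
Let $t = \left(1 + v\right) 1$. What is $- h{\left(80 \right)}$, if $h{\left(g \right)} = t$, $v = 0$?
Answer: $-1$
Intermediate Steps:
$t = 1$ ($t = \left(1 + 0\right) 1 = 1 \cdot 1 = 1$)
$h{\left(g \right)} = 1$
$- h{\left(80 \right)} = \left(-1\right) 1 = -1$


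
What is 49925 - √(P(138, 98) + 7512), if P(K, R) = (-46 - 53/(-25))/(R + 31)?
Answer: 49925 - √3125038287/645 ≈ 49838.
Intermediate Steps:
P(K, R) = -1097/(25*(31 + R)) (P(K, R) = (-46 - 53*(-1/25))/(31 + R) = (-46 + 53/25)/(31 + R) = -1097/(25*(31 + R)))
49925 - √(P(138, 98) + 7512) = 49925 - √(-1097/(775 + 25*98) + 7512) = 49925 - √(-1097/(775 + 2450) + 7512) = 49925 - √(-1097/3225 + 7512) = 49925 - √(24225103/3225) = 49925 - √3125038287/645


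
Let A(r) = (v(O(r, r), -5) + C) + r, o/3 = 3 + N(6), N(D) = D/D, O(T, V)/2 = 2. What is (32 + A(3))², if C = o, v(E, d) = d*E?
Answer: 729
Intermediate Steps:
O(T, V) = 4 (O(T, V) = 2*2 = 4)
N(D) = 1
o = 12 (o = 3*(3 + 1) = 3*4 = 12)
v(E, d) = E*d
C = 12
A(r) = -8 + r (A(r) = (4*(-5) + 12) + r = (-20 + 12) + r = -8 + r)
(32 + A(3))² = (32 + (-8 + 3))² = (32 - 5)² = 27² = 729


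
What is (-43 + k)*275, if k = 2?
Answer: -11275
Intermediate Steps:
(-43 + k)*275 = (-43 + 2)*275 = -41*275 = -11275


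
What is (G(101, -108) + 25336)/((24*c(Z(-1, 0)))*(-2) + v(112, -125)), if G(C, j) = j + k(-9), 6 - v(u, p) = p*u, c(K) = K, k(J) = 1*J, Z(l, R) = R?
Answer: 25219/14006 ≈ 1.8006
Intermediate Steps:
k(J) = J
v(u, p) = 6 - p*u
G(C, j) = -9 + j (G(C, j) = j - 9 = -9 + j)
(G(101, -108) + 25336)/((24*c(Z(-1, 0)))*(-2) + v(112, -125)) = ((-9 - 108) + 25336)/((24*0)*(-2) + (6 - 1*(-125)*112)) = (-117 + 25336)/(0*(-2) + (6 + 14000)) = 25219/(0 + 14006) = 25219/14006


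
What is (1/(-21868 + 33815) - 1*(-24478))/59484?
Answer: 292438667/710655348 ≈ 0.41151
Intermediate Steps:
(1/(-21868 + 33815) - 1*(-24478))/59484 = (1/11947 + 24478)*(1/59484) = (292438667/11947)*(1/59484) = 292438667/710655348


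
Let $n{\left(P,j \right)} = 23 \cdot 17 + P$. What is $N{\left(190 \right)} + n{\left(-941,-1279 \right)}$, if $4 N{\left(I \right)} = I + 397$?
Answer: $- \frac{1613}{4} \approx -403.25$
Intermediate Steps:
$N{\left(I \right)} = \frac{397}{4} + \frac{I}{4}$ ($N{\left(I \right)} = \frac{I + 397}{4} = \frac{397 + I}{4} = \frac{397}{4} + \frac{I}{4}$)
$n{\left(P,j \right)} = 391 + P$
$N{\left(190 \right)} + n{\left(-941,-1279 \right)} = \left(\frac{397}{4} + \frac{1}{4} \cdot 190\right) + \left(391 - 941\right) = \left(\frac{397}{4} + \frac{95}{2}\right) - 550 = \frac{587}{4} - 550 = - \frac{1613}{4}$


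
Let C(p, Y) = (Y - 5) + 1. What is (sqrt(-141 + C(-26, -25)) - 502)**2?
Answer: (502 - I*sqrt(170))**2 ≈ 2.5183e+5 - 13091.0*I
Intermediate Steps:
C(p, Y) = -4 + Y (C(p, Y) = (-5 + Y) + 1 = -4 + Y)
(sqrt(-141 + C(-26, -25)) - 502)**2 = (sqrt(-141 + (-4 - 25)) - 502)**2 = (sqrt(-141 - 29) - 502)**2 = (sqrt(-170) - 502)**2 = (I*sqrt(170) - 502)**2 = (-502 + I*sqrt(170))**2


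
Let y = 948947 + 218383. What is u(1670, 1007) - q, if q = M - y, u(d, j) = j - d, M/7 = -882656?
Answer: 7345259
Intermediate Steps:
M = -6178592 (M = 7*(-882656) = -6178592)
y = 1167330
q = -7345922 (q = -6178592 - 1*1167330 = -6178592 - 1167330 = -7345922)
u(1670, 1007) - q = (1007 - 1*1670) - 1*(-7345922) = (1007 - 1670) + 7345922 = -663 + 7345922 = 7345259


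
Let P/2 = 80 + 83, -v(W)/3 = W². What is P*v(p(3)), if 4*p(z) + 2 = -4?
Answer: -4401/2 ≈ -2200.5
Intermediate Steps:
p(z) = -3/2 (p(z) = -½ + (¼)*(-4) = -½ - 1 = -3/2)
v(W) = -3*W²
P = 326 (P = 2*(80 + 83) = 2*163 = 326)
P*v(p(3)) = 326*(-3*(-3/2)²) = 326*(-3*9/4) = 326*(-27/4) = -4401/2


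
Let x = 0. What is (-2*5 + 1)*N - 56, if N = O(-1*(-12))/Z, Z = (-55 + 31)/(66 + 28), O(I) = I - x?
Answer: 367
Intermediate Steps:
O(I) = I (O(I) = I - 1*0 = I + 0 = I)
Z = -12/47 (Z = -24/94 = -24*1/94 = -12/47 ≈ -0.25532)
N = -47 (N = (-1*(-12))/(-12/47) = 12*(-47/12) = -47)
(-2*5 + 1)*N - 56 = (-2*5 + 1)*(-47) - 56 = (-10 + 1)*(-47) - 56 = -9*(-47) - 56 = 423 - 56 = 367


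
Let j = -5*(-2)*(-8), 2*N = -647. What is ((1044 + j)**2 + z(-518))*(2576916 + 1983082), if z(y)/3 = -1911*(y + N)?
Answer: 26236475172769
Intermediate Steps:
N = -647/2 (N = (1/2)*(-647) = -647/2 ≈ -323.50)
j = -80 (j = 10*(-8) = -80)
z(y) = 3709251/2 - 5733*y (z(y) = 3*(-1911*(y - 647/2)) = 3*(-1911*(-647/2 + y)) = 3*(1236417/2 - 1911*y) = 3709251/2 - 5733*y)
((1044 + j)**2 + z(-518))*(2576916 + 1983082) = ((1044 - 80)**2 + (3709251/2 - 5733*(-518)))*(2576916 + 1983082) = (964**2 + (3709251/2 + 2969694))*4559998 = (929296 + 9648639/2)*4559998 = (11507231/2)*4559998 = 26236475172769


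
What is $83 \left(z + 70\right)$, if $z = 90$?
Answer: $13280$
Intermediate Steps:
$83 \left(z + 70\right) = 83 \left(90 + 70\right) = 83 \cdot 160 = 13280$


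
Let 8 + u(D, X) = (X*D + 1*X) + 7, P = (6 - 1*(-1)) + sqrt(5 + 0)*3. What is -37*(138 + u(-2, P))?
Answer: -4810 + 111*sqrt(5) ≈ -4561.8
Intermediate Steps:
P = 7 + 3*sqrt(5) (P = (6 + 1) + sqrt(5)*3 = 7 + 3*sqrt(5) ≈ 13.708)
u(D, X) = -1 + X + D*X (u(D, X) = -8 + ((X*D + 1*X) + 7) = -8 + ((D*X + X) + 7) = -8 + ((X + D*X) + 7) = -8 + (7 + X + D*X) = -1 + X + D*X)
-37*(138 + u(-2, P)) = -37*(138 + (-1 + (7 + 3*sqrt(5)) - 2*(7 + 3*sqrt(5)))) = -37*(138 + (-1 + (7 + 3*sqrt(5)) + (-14 - 6*sqrt(5)))) = -37*(138 + (-8 - 3*sqrt(5))) = -37*(130 - 3*sqrt(5)) = -4810 + 111*sqrt(5)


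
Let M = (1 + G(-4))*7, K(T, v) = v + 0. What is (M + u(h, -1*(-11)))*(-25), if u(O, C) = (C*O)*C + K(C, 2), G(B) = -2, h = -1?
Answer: 3150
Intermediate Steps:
K(T, v) = v
M = -7 (M = (1 - 2)*7 = -1*7 = -7)
u(O, C) = 2 + O*C**2 (u(O, C) = (C*O)*C + 2 = O*C**2 + 2 = 2 + O*C**2)
(M + u(h, -1*(-11)))*(-25) = (-7 + (2 - (-1*(-11))**2))*(-25) = (-7 + (2 - 1*11**2))*(-25) = (-7 + (2 - 1*121))*(-25) = (-7 + (2 - 121))*(-25) = (-7 - 119)*(-25) = -126*(-25) = 3150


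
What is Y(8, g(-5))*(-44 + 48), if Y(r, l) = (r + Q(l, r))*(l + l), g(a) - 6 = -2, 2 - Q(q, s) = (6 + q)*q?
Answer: -960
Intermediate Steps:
Q(q, s) = 2 - q*(6 + q) (Q(q, s) = 2 - (6 + q)*q = 2 - q*(6 + q))
g(a) = 4 (g(a) = 6 - 2 = 4)
Y(r, l) = 2*l*(2 + r - l**2 - 6*l) (Y(r, l) = (r + (2 - l**2 - 6*l))*(l + l) = (2 + r - l**2 - 6*l)*(2*l) = 2*l*(2 + r - l**2 - 6*l))
Y(8, g(-5))*(-44 + 48) = (2*4*(2 + 8 - 1*4**2 - 6*4))*(-44 + 48) = (2*4*(2 + 8 - 1*16 - 24))*4 = (2*4*(2 + 8 - 16 - 24))*4 = (2*4*(-30))*4 = -240*4 = -960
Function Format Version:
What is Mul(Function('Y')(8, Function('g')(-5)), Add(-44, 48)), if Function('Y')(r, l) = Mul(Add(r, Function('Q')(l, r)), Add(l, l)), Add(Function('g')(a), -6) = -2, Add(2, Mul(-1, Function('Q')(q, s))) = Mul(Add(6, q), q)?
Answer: -960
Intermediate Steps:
Function('Q')(q, s) = Add(2, Mul(-1, q, Add(6, q))) (Function('Q')(q, s) = Add(2, Mul(-1, Mul(Add(6, q), q))) = Add(2, Mul(-1, Mul(q, Add(6, q)))) = Add(2, Mul(-1, q, Add(6, q))))
Function('g')(a) = 4 (Function('g')(a) = Add(6, -2) = 4)
Function('Y')(r, l) = Mul(2, l, Add(2, r, Mul(-1, Pow(l, 2)), Mul(-6, l))) (Function('Y')(r, l) = Mul(Add(r, Add(2, Mul(-1, Pow(l, 2)), Mul(-6, l))), Add(l, l)) = Mul(Add(2, r, Mul(-1, Pow(l, 2)), Mul(-6, l)), Mul(2, l)) = Mul(2, l, Add(2, r, Mul(-1, Pow(l, 2)), Mul(-6, l))))
Mul(Function('Y')(8, Function('g')(-5)), Add(-44, 48)) = Mul(Mul(2, 4, Add(2, 8, Mul(-1, Pow(4, 2)), Mul(-6, 4))), Add(-44, 48)) = Mul(Mul(2, 4, Add(2, 8, Mul(-1, 16), -24)), 4) = Mul(Mul(2, 4, Add(2, 8, -16, -24)), 4) = Mul(Mul(2, 4, -30), 4) = Mul(-240, 4) = -960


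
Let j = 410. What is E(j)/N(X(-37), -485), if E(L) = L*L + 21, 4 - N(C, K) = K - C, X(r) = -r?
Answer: 168121/526 ≈ 319.62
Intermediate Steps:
N(C, K) = 4 + C - K (N(C, K) = 4 - (K - C) = 4 + (C - K) = 4 + C - K)
E(L) = 21 + L**2 (E(L) = L**2 + 21 = 21 + L**2)
E(j)/N(X(-37), -485) = (21 + 410**2)/(4 - 1*(-37) - 1*(-485)) = (21 + 168100)/(4 + 37 + 485) = 168121/526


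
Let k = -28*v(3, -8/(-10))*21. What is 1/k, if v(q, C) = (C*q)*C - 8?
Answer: 25/89376 ≈ 0.00027972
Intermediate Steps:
v(q, C) = -8 + q*C² (v(q, C) = q*C² - 8 = -8 + q*C²)
k = 89376/25 (k = -28*(-8 + 3*(-8/(-10))²)*21 = -28*(-8 + 3*(-8*(-⅒))²)*21 = -28*(-8 + 3*(⅘)²)*21 = -28*(-8 + 3*(16/25))*21 = -28*(-8 + 48/25)*21 = -28*(-152/25)*21 = (4256/25)*21 = 89376/25 ≈ 3575.0)
1/k = 1/(89376/25) = 25/89376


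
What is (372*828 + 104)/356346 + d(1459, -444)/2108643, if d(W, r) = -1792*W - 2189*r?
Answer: 10729477568/125234416413 ≈ 0.085675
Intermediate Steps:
d(W, r) = -2189*r - 1792*W
(372*828 + 104)/356346 + d(1459, -444)/2108643 = (372*828 + 104)/356346 + (-2189*(-444) - 1792*1459)/2108643 = (308016 + 104)*(1/356346) + (971916 - 2614528)*(1/2108643) = 308120*(1/356346) - 1642612*1/2108643 = 154060/178173 - 1642612/2108643 = 10729477568/125234416413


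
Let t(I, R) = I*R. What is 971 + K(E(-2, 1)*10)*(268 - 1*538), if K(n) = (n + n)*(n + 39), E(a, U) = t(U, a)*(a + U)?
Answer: -636229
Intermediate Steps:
E(a, U) = U*a*(U + a) (E(a, U) = (U*a)*(a + U) = (U*a)*(U + a) = U*a*(U + a))
K(n) = 2*n*(39 + n) (K(n) = (2*n)*(39 + n) = 2*n*(39 + n))
971 + K(E(-2, 1)*10)*(268 - 1*538) = 971 + (2*((1*(-2)*(1 - 2))*10)*(39 + (1*(-2)*(1 - 2))*10))*(268 - 1*538) = 971 + (2*((1*(-2)*(-1))*10)*(39 + (1*(-2)*(-1))*10))*(268 - 538) = 971 + (2*(2*10)*(39 + 2*10))*(-270) = 971 + (2*20*(39 + 20))*(-270) = 971 + (2*20*59)*(-270) = 971 + 2360*(-270) = 971 - 637200 = -636229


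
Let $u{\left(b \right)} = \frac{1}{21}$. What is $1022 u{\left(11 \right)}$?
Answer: $\frac{146}{3} \approx 48.667$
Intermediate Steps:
$u{\left(b \right)} = \frac{1}{21}$
$1022 u{\left(11 \right)} = 1022 \cdot \frac{1}{21} = \frac{146}{3}$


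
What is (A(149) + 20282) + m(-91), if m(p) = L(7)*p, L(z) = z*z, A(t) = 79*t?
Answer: 27594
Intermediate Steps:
L(z) = z**2
m(p) = 49*p (m(p) = 7**2*p = 49*p)
(A(149) + 20282) + m(-91) = (79*149 + 20282) + 49*(-91) = (11771 + 20282) - 4459 = 32053 - 4459 = 27594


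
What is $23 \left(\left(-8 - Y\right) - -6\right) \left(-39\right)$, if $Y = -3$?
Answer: $-897$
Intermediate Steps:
$23 \left(\left(-8 - Y\right) - -6\right) \left(-39\right) = 23 \left(\left(-8 - -3\right) - -6\right) \left(-39\right) = 23 \left(\left(-8 + 3\right) + 6\right) \left(-39\right) = 23 \left(-5 + 6\right) \left(-39\right) = 23 \cdot 1 \left(-39\right) = 23 \left(-39\right) = -897$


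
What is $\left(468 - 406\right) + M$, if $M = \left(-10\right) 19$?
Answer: $-128$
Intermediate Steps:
$M = -190$
$\left(468 - 406\right) + M = \left(468 - 406\right) - 190 = 62 - 190 = -128$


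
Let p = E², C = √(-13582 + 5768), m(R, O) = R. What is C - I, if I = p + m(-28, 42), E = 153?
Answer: -23381 + I*√7814 ≈ -23381.0 + 88.397*I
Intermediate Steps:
C = I*√7814 (C = √(-7814) = I*√7814 ≈ 88.397*I)
p = 23409 (p = 153² = 23409)
I = 23381 (I = 23409 - 28 = 23381)
C - I = I*√7814 - 1*23381 = I*√7814 - 23381 = -23381 + I*√7814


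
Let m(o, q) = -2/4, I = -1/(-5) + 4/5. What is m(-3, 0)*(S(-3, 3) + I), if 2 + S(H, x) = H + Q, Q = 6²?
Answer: -16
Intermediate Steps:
Q = 36
S(H, x) = 34 + H (S(H, x) = -2 + (H + 36) = -2 + (36 + H) = 34 + H)
I = 1 (I = -1*(-⅕) + 4*(⅕) = ⅕ + ⅘ = 1)
m(o, q) = -½ (m(o, q) = -2*¼ = -½)
m(-3, 0)*(S(-3, 3) + I) = -((34 - 3) + 1)/2 = -(31 + 1)/2 = -½*32 = -16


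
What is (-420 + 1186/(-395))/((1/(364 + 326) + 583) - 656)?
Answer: 1213572/209429 ≈ 5.7947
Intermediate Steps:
(-420 + 1186/(-395))/((1/(364 + 326) + 583) - 656) = (-420 + 1186*(-1/395))/((1/690 + 583) - 656) = (-420 - 1186/395)/((1/690 + 583) - 656) = -167086/395/(402271/690 - 656) = -167086/395/(-50369/690) = -690/50369*(-167086/395) = 1213572/209429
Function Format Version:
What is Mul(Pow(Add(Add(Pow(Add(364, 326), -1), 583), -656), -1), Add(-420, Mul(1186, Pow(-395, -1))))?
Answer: Rational(1213572, 209429) ≈ 5.7947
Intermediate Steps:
Mul(Pow(Add(Add(Pow(Add(364, 326), -1), 583), -656), -1), Add(-420, Mul(1186, Pow(-395, -1)))) = Mul(Pow(Add(Add(Pow(690, -1), 583), -656), -1), Add(-420, Mul(1186, Rational(-1, 395)))) = Mul(Pow(Add(Add(Rational(1, 690), 583), -656), -1), Add(-420, Rational(-1186, 395))) = Mul(Pow(Add(Rational(402271, 690), -656), -1), Rational(-167086, 395)) = Mul(Pow(Rational(-50369, 690), -1), Rational(-167086, 395)) = Mul(Rational(-690, 50369), Rational(-167086, 395)) = Rational(1213572, 209429)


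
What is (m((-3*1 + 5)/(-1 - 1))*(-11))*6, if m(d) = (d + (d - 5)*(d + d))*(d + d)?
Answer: 1452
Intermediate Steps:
m(d) = 2*d*(d + 2*d*(-5 + d)) (m(d) = (d + (-5 + d)*(2*d))*(2*d) = (d + 2*d*(-5 + d))*(2*d) = 2*d*(d + 2*d*(-5 + d)))
(m((-3*1 + 5)/(-1 - 1))*(-11))*6 = ((((-3*1 + 5)/(-1 - 1))**2*(-18 + 4*((-3*1 + 5)/(-1 - 1))))*(-11))*6 = ((((-3 + 5)/(-2))**2*(-18 + 4*((-3 + 5)/(-2))))*(-11))*6 = (((2*(-1/2))**2*(-18 + 4*(2*(-1/2))))*(-11))*6 = (((-1)**2*(-18 + 4*(-1)))*(-11))*6 = ((1*(-18 - 4))*(-11))*6 = ((1*(-22))*(-11))*6 = -22*(-11)*6 = 242*6 = 1452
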